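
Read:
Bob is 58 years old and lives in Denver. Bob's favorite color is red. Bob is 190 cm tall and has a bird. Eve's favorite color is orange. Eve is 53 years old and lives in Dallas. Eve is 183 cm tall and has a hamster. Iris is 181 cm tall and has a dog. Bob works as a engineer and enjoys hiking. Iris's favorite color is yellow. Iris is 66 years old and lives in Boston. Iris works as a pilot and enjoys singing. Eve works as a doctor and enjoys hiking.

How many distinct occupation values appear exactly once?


Unique occupation values: 3

3


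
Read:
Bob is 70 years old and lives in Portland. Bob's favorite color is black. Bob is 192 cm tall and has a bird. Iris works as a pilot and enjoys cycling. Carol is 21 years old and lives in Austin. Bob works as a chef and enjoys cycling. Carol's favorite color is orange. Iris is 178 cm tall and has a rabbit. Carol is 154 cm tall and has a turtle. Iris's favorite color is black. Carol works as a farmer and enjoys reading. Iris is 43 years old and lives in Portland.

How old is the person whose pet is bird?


Person with pet=bird is Bob, age 70

70


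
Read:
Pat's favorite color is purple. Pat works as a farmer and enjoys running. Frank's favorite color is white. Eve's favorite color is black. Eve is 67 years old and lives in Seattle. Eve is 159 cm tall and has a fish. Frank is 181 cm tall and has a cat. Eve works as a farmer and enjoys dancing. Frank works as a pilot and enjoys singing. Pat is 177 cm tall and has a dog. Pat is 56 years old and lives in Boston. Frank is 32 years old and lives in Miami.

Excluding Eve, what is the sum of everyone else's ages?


Sum (excluding Eve): 88

88


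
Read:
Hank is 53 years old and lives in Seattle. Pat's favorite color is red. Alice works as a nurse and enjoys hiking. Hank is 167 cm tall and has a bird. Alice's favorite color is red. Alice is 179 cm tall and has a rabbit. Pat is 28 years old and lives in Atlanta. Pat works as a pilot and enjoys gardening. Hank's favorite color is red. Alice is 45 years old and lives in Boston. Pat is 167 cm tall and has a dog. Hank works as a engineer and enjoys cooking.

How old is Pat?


Pat is 28 years old

28


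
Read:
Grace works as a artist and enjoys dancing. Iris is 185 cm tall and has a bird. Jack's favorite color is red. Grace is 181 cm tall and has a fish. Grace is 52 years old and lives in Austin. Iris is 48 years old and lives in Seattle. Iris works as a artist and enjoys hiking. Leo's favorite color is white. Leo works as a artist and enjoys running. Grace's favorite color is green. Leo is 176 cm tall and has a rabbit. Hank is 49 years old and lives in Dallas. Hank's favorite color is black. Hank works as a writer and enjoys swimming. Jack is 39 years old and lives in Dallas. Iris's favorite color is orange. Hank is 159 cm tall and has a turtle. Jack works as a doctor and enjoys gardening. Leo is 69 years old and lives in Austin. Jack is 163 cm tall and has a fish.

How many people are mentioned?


People: Hank, Leo, Grace, Jack, Iris. Count = 5

5


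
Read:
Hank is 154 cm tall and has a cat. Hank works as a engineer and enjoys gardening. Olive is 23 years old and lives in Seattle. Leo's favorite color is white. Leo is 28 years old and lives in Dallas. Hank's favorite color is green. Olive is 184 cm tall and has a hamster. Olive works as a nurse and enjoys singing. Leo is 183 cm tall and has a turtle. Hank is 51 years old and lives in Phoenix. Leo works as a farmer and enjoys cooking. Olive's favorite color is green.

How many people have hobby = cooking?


Count: 1

1


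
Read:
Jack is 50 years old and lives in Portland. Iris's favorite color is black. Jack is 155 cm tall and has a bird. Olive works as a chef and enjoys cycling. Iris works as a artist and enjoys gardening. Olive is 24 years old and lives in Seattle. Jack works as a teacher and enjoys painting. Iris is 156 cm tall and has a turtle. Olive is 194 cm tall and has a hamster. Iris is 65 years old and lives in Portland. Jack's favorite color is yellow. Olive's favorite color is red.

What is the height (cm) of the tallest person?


Tallest: Olive at 194 cm

194


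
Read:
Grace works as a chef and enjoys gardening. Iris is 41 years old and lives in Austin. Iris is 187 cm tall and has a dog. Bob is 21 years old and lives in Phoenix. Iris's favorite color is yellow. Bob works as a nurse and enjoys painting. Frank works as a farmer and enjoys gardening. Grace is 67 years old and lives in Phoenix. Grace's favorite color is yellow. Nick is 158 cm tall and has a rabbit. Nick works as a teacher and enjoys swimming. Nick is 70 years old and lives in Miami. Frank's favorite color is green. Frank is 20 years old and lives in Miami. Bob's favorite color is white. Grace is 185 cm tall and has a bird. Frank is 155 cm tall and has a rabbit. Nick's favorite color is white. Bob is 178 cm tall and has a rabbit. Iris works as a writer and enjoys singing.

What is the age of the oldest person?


Oldest: Nick at 70

70


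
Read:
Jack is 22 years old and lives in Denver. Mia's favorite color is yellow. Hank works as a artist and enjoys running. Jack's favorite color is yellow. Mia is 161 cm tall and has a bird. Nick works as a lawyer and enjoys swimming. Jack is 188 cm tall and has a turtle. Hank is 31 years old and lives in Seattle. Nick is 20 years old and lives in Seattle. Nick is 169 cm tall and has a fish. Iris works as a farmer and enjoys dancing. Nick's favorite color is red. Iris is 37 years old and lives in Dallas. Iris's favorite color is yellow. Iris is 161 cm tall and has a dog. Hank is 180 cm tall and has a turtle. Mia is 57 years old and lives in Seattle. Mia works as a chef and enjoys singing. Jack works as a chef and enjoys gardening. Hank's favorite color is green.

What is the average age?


Sum=167, n=5, avg=33.4

33.4


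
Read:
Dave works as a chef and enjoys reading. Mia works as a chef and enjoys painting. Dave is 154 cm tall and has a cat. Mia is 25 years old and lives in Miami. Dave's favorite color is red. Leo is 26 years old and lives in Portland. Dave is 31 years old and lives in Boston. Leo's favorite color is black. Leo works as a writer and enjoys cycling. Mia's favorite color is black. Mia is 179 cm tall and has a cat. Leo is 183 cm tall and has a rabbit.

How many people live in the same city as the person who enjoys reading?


Person with hobby reading is Dave, city Boston. Count = 1

1


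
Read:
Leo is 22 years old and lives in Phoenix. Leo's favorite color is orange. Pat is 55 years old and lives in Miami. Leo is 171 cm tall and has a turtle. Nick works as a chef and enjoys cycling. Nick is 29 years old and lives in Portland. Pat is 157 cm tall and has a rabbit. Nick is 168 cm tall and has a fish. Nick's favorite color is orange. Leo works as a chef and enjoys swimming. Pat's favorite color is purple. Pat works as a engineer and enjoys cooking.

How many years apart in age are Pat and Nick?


55 vs 29, diff = 26

26


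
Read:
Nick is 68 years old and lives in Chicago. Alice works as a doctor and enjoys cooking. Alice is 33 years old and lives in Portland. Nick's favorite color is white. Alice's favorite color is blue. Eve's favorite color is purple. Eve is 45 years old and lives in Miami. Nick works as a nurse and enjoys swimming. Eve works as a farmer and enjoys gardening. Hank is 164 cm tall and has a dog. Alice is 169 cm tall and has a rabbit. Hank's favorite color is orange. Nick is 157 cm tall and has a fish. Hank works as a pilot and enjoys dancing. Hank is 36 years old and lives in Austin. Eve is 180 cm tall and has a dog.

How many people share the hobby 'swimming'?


Count: 1

1


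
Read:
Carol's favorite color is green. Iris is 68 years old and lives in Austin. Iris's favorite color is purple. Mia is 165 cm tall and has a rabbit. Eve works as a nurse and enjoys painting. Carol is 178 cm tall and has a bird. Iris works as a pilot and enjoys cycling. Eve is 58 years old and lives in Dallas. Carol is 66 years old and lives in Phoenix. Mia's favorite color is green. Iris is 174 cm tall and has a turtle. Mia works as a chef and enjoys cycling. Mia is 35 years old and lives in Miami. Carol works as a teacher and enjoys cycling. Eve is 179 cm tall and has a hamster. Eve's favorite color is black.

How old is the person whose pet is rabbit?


Person with pet=rabbit is Mia, age 35

35


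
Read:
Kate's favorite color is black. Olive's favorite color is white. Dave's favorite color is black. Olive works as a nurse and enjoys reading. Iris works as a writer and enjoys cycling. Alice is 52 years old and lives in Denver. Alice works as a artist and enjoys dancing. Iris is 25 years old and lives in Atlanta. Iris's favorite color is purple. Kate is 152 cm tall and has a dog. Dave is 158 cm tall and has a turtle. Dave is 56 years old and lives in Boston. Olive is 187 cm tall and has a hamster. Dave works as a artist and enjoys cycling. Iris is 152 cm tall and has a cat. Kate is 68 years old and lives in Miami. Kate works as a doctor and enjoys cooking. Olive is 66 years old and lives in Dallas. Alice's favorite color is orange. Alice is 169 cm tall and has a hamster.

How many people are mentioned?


People: Iris, Dave, Kate, Alice, Olive. Count = 5

5


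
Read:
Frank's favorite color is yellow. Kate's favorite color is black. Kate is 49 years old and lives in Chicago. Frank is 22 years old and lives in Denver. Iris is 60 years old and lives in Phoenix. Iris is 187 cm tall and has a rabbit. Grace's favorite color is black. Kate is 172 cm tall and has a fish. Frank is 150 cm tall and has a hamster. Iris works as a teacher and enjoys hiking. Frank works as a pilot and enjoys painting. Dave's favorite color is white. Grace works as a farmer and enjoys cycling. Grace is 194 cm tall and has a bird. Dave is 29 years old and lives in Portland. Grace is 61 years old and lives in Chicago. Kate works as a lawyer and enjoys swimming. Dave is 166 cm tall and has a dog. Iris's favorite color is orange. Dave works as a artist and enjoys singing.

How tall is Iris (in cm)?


Iris is 187 cm tall

187


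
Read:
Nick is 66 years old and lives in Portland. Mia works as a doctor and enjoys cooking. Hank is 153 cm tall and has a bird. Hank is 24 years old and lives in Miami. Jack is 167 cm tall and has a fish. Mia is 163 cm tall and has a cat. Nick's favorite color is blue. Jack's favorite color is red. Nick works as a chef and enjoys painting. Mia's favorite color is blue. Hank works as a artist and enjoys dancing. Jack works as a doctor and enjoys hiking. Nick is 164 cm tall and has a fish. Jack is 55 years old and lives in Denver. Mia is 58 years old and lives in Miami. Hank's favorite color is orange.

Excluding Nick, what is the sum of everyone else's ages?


Sum (excluding Nick): 137

137


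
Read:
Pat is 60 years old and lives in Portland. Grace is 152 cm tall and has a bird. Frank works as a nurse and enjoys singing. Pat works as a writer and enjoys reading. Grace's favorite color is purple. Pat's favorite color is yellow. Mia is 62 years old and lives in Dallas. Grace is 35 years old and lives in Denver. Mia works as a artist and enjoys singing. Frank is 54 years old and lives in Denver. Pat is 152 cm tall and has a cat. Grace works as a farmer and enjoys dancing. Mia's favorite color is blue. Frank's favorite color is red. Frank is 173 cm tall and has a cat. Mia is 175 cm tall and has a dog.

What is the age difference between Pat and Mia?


|60 - 62| = 2

2


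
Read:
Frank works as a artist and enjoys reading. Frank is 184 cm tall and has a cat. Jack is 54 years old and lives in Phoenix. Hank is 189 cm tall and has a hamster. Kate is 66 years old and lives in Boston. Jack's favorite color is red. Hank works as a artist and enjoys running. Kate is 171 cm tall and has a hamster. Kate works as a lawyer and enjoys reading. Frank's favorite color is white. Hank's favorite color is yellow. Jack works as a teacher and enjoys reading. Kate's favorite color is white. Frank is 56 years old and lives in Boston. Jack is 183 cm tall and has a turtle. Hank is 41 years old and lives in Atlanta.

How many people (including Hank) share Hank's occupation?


Hank is a artist. Count = 2

2


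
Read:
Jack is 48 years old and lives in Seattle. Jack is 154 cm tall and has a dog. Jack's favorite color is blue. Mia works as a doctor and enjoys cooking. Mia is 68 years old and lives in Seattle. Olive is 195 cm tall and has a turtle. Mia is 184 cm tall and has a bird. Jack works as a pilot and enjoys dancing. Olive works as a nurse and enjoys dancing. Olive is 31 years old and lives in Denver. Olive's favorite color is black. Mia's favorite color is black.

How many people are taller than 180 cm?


Taller than 180: 2

2


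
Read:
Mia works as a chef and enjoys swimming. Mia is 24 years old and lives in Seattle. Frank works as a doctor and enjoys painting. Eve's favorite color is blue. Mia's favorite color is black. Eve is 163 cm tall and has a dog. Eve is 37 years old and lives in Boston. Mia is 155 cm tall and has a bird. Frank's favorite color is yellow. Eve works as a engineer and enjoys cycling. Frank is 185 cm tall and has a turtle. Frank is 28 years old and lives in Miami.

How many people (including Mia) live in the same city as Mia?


Mia lives in Seattle. Count = 1

1


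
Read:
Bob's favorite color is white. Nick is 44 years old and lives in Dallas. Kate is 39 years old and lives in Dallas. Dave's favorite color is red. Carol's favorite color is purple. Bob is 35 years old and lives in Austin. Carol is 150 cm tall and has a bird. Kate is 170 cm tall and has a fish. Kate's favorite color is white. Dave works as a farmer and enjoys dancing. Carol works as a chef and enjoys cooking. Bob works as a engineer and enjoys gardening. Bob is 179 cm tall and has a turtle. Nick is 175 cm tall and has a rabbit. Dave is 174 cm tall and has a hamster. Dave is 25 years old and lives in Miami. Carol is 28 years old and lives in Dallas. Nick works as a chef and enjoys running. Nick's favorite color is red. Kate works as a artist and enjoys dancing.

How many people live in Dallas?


Count in Dallas: 3

3


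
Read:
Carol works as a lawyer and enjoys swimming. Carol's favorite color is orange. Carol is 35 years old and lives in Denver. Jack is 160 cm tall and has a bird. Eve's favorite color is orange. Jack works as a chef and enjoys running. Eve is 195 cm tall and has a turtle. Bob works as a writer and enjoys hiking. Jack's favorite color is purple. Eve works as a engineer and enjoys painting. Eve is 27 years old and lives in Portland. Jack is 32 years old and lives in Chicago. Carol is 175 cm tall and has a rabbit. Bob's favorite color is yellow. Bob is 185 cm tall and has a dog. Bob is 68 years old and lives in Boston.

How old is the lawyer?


The lawyer is Carol, age 35

35


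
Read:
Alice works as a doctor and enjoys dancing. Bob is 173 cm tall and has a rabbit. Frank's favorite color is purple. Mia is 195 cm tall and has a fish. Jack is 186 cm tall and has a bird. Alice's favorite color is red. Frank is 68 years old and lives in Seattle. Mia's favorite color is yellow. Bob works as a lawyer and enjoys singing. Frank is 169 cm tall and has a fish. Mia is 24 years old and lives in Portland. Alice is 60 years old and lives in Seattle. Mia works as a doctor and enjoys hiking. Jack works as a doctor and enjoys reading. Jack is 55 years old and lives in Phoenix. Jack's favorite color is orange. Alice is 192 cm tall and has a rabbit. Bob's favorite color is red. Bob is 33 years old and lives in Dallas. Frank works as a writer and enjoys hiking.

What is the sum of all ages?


60+55+68+33+24 = 240

240


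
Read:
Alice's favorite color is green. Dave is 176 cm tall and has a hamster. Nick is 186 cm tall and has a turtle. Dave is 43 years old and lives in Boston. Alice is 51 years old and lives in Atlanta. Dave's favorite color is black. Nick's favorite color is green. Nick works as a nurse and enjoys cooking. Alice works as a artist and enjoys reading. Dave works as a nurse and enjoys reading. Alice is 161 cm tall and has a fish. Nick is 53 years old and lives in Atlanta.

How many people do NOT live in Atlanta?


Not in Atlanta: 1

1


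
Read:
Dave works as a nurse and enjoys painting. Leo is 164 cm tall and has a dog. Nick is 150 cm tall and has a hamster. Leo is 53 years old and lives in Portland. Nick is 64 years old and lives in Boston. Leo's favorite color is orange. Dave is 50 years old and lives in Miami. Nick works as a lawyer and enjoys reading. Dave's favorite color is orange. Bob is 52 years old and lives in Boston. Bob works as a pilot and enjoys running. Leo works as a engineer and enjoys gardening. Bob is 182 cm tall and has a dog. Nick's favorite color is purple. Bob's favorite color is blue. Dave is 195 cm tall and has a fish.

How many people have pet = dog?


Count: 2

2


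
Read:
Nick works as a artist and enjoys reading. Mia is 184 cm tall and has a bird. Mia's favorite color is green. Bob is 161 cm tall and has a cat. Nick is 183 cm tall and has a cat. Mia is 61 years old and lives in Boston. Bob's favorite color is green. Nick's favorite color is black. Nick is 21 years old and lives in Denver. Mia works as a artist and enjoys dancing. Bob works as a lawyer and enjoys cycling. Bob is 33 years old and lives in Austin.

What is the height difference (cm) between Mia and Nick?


|184 - 183| = 1

1


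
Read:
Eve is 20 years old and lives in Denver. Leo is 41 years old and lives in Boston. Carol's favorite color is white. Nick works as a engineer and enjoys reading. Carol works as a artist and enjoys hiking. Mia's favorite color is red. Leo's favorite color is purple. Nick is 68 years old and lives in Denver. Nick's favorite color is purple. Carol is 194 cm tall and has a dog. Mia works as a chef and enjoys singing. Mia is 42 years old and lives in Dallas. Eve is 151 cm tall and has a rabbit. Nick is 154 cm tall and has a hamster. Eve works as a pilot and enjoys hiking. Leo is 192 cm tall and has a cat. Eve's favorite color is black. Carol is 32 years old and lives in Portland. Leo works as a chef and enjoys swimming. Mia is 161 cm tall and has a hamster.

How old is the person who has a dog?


Person with dog is Carol, age 32

32


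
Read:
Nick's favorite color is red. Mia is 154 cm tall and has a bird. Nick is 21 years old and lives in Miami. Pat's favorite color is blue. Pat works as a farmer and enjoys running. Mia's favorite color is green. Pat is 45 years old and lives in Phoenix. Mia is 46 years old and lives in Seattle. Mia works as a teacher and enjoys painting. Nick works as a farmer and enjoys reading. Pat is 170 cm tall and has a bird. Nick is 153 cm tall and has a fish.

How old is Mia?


Mia is 46 years old

46


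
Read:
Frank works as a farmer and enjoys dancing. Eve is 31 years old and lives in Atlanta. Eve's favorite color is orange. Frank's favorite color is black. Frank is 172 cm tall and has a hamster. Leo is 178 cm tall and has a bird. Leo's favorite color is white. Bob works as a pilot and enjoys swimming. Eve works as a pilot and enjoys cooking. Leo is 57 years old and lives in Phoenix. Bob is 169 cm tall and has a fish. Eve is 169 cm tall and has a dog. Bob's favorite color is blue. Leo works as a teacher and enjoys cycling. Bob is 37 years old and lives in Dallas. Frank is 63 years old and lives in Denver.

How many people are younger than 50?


Filter: 2

2


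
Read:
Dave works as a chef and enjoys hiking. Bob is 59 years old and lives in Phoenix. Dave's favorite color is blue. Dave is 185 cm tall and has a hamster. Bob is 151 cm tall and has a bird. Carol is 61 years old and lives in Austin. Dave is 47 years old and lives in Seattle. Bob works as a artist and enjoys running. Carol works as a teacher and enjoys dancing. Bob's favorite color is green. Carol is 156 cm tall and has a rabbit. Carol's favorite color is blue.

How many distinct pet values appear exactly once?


Unique pet values: 3

3


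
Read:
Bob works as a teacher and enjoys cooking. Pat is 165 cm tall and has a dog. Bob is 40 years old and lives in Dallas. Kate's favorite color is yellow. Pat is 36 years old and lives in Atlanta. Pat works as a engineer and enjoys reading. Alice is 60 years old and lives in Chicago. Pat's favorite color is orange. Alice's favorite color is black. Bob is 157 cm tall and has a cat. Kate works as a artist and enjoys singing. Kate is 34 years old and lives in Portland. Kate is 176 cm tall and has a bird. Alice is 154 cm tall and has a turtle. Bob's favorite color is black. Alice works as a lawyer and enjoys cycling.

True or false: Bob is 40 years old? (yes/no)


Bob is actually 40. yes

yes


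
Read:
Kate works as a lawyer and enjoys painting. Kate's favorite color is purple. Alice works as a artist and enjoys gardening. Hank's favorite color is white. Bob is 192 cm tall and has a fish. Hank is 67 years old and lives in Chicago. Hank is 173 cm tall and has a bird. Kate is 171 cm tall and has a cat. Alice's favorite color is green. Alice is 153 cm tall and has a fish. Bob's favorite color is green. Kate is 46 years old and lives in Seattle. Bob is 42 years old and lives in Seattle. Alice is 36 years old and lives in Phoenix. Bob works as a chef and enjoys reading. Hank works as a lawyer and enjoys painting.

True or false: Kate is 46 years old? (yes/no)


Kate is actually 46. yes

yes


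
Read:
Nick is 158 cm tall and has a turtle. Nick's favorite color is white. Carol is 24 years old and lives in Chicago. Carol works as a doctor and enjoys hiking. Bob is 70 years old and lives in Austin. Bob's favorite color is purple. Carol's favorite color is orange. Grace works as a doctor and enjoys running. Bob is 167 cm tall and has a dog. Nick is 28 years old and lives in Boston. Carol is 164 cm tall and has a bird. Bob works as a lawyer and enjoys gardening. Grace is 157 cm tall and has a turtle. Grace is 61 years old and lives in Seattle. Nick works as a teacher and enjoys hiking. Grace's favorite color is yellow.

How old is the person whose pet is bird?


Person with pet=bird is Carol, age 24

24


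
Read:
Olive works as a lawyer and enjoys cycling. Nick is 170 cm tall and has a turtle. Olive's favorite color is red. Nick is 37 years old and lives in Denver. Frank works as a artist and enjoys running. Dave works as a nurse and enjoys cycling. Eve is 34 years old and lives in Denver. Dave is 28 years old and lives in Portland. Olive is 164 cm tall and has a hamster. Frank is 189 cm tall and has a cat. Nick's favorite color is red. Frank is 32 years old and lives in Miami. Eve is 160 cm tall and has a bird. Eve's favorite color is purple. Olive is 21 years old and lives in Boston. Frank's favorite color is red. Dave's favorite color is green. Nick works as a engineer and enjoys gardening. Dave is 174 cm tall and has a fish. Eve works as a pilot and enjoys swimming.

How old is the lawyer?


The lawyer is Olive, age 21

21


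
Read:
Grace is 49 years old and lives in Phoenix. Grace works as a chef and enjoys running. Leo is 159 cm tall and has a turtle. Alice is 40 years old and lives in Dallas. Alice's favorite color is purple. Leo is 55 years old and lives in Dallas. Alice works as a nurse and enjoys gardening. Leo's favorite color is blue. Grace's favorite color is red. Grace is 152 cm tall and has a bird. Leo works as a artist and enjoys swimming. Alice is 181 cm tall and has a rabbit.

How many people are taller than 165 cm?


Taller than 165: 1

1


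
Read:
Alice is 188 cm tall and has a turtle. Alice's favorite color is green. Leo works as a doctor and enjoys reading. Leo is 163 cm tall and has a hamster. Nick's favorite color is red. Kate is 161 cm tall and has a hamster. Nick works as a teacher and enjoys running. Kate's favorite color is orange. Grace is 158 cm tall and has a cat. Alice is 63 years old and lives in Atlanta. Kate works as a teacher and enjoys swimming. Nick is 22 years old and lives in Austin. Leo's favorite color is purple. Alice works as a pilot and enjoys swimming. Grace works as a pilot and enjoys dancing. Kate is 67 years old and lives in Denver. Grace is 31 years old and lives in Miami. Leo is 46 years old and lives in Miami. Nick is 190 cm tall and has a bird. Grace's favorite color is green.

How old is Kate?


Kate is 67 years old

67


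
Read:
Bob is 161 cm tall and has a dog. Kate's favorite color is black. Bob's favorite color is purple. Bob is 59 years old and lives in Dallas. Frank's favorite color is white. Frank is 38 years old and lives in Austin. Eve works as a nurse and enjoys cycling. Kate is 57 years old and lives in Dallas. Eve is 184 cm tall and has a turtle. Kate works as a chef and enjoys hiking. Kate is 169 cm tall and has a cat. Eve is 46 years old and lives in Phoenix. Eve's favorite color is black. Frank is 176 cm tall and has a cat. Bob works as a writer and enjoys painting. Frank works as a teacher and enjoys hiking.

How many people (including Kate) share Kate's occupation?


Kate is a chef. Count = 1

1


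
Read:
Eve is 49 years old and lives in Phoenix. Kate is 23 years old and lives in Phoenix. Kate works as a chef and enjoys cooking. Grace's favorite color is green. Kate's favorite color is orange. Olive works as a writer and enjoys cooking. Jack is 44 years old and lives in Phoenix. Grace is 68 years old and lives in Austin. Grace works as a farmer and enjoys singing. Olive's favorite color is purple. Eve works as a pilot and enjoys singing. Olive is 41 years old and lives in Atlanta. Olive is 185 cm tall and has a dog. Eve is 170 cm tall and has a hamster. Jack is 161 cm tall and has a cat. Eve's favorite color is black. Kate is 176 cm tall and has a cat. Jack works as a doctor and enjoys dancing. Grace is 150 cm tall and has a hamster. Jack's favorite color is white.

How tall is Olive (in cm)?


Olive is 185 cm tall

185


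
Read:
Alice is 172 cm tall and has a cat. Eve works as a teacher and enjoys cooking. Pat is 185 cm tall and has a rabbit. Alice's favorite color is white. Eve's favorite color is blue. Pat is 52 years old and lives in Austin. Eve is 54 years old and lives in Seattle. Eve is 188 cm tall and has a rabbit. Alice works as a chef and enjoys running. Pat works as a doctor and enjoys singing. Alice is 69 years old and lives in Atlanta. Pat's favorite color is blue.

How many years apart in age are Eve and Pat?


54 vs 52, diff = 2

2


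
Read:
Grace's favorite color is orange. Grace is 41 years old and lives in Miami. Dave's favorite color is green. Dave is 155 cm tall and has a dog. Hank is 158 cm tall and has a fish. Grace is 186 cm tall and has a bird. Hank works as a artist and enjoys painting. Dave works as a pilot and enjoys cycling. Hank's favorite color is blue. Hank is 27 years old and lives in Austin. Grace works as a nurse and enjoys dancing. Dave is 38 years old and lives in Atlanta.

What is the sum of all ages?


41+27+38 = 106

106


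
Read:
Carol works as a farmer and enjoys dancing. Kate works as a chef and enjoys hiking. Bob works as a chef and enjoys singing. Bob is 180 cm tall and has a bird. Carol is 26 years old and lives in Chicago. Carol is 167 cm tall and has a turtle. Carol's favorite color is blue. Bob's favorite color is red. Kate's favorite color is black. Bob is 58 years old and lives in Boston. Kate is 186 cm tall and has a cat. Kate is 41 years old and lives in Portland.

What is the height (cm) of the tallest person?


Tallest: Kate at 186 cm

186


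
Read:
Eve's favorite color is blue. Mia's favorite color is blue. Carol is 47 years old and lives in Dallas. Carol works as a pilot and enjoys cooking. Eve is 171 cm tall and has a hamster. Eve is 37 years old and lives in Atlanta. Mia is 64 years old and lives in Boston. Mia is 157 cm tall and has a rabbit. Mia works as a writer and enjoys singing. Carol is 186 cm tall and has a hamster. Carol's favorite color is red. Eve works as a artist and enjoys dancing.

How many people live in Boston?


Count in Boston: 1

1


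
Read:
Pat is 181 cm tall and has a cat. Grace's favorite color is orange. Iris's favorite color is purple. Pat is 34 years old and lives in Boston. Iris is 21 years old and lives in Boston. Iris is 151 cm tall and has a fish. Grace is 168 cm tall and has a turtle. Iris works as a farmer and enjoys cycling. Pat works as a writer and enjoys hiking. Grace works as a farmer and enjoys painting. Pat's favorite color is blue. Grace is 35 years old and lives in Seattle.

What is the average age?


Sum=90, n=3, avg=30

30


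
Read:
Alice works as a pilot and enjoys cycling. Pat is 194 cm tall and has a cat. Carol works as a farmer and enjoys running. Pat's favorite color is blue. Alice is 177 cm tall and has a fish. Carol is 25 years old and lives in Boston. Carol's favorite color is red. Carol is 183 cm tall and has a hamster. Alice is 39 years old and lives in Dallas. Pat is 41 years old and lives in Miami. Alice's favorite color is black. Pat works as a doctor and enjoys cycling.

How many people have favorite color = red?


Count: 1

1


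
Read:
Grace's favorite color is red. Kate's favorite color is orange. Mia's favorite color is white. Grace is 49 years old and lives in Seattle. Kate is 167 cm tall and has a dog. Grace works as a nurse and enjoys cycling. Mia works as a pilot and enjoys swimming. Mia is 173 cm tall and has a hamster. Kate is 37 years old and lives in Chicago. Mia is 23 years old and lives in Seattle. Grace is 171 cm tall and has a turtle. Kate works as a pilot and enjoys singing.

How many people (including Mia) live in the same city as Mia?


Mia lives in Seattle. Count = 2

2


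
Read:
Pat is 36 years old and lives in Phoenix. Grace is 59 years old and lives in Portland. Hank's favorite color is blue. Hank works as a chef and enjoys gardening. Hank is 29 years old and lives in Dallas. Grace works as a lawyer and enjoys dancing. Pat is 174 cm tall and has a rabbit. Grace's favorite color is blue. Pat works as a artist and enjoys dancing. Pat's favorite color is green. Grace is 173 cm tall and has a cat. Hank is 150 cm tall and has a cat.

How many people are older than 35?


Filter: 2

2


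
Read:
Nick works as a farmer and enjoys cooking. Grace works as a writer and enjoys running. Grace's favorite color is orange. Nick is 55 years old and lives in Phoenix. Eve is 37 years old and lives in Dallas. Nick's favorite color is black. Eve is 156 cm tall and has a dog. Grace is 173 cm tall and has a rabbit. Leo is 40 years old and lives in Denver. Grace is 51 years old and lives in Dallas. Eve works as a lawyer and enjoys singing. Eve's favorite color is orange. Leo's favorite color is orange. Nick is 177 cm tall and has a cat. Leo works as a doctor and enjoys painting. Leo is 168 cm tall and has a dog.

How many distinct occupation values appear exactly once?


Unique occupation values: 4

4


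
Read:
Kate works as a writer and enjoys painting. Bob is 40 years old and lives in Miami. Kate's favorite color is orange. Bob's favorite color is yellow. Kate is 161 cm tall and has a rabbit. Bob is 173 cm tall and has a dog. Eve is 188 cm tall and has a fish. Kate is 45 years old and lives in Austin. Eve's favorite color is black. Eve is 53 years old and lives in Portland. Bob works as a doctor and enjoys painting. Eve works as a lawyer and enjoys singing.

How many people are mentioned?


People: Kate, Bob, Eve. Count = 3

3


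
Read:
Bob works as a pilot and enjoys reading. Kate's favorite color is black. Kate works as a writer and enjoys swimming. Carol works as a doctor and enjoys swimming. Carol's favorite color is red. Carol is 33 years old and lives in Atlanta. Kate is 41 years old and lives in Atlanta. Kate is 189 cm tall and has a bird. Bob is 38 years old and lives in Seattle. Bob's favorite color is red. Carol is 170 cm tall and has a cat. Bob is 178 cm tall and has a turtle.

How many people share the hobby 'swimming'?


Count: 2

2


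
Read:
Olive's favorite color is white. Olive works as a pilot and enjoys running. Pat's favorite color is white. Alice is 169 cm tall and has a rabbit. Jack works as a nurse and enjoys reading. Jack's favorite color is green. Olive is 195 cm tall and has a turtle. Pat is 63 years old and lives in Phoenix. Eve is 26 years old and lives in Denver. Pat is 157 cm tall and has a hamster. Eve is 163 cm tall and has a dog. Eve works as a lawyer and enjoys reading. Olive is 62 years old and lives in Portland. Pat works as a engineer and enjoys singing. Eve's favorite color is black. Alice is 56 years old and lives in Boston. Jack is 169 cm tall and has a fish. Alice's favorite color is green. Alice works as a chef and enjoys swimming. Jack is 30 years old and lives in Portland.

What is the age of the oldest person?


Oldest: Pat at 63

63


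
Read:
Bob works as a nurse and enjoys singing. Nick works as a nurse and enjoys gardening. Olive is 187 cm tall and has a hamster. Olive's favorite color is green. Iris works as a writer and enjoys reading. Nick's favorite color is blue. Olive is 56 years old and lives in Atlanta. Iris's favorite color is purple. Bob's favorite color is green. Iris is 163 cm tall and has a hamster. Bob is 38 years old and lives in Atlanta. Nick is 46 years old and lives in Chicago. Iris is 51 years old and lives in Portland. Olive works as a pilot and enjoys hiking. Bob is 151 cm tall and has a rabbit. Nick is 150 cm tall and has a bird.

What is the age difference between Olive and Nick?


|56 - 46| = 10

10


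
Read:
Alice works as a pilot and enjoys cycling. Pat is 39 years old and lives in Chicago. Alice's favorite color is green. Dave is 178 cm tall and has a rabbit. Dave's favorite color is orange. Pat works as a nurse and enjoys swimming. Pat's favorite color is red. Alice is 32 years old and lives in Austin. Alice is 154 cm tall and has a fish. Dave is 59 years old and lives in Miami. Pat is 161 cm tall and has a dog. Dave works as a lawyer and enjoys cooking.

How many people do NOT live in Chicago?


Not in Chicago: 2

2


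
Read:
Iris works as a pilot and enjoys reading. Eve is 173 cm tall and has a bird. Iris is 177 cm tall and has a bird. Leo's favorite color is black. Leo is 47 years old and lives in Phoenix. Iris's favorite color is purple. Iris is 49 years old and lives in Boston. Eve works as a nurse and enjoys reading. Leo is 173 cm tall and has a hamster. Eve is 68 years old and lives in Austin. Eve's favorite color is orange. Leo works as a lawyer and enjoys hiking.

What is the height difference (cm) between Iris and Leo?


|177 - 173| = 4

4


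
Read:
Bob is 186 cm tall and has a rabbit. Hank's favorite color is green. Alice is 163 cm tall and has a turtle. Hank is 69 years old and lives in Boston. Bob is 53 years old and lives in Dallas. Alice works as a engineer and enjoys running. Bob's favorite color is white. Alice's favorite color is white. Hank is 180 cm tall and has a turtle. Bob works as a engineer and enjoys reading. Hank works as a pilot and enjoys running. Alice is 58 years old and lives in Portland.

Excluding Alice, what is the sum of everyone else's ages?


Sum (excluding Alice): 122

122


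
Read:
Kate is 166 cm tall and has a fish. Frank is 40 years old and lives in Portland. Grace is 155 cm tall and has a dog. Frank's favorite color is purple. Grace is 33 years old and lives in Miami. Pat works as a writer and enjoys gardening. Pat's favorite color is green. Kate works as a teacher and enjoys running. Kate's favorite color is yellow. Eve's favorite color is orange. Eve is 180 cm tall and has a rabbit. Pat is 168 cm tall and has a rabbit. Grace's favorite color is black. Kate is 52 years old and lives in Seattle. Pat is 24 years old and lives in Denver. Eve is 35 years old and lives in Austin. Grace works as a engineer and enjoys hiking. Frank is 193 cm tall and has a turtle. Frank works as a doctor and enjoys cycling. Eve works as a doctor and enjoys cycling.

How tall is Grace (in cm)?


Grace is 155 cm tall

155


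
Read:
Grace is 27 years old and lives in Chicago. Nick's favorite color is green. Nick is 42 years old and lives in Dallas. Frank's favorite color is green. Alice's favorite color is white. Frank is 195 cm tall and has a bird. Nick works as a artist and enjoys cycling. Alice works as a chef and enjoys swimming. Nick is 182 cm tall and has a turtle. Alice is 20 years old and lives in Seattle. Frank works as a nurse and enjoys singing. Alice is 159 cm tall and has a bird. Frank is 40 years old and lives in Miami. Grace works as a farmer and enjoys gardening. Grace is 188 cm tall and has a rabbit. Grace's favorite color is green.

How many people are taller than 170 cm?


Taller than 170: 3

3


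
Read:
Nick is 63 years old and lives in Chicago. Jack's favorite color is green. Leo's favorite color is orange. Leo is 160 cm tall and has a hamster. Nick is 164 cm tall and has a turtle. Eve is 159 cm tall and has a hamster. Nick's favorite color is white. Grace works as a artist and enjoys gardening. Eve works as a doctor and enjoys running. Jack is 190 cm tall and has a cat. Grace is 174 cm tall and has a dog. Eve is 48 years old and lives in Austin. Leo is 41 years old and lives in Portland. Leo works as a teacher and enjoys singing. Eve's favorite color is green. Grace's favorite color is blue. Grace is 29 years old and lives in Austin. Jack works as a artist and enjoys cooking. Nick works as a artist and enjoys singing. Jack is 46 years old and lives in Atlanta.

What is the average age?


Sum=227, n=5, avg=45.4

45.4


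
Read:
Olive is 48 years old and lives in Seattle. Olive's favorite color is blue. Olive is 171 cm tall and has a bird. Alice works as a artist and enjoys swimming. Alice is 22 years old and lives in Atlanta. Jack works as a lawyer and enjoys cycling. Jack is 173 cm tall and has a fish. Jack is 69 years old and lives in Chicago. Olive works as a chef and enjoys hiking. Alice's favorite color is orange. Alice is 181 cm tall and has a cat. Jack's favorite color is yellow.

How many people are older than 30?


Filter: 2

2


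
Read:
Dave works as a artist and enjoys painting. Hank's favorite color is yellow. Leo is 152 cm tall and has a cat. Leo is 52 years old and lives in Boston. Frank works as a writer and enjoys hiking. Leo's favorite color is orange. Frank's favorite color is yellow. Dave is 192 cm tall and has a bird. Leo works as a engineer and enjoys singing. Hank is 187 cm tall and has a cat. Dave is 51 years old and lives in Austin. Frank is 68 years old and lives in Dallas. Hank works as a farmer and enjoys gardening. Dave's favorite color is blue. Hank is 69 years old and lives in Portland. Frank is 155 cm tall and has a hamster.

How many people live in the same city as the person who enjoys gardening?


Person with hobby gardening is Hank, city Portland. Count = 1

1


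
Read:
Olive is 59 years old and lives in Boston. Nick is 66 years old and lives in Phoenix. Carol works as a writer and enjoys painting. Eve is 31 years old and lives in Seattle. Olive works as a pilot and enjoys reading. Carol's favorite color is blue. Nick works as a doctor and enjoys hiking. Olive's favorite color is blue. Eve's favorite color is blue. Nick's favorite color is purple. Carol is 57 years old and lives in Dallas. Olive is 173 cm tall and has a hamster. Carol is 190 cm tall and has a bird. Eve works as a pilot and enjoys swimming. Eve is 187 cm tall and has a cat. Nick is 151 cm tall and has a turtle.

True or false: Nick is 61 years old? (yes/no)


Nick is actually 66. no

no


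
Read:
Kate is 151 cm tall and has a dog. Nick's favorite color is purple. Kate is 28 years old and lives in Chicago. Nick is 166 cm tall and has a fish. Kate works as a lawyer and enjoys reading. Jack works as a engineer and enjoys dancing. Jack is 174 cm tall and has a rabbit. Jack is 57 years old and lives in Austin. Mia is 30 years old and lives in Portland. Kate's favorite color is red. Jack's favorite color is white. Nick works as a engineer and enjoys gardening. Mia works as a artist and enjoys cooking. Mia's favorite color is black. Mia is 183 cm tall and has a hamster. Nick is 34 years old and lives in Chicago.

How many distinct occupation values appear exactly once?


Unique occupation values: 2

2
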